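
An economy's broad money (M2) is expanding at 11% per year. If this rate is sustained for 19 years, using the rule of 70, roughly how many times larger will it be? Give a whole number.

roughly 8 times

70/11 ≈ 6.36 years per doubling.
19 years fits 3 doublings: 2^3 = 8.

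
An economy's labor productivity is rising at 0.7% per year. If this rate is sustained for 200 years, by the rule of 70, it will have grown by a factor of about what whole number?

70/0.7 ≈ 100.00 years per doubling.
200 years fits 2 doublings: 2^2 = 4.

around 4 times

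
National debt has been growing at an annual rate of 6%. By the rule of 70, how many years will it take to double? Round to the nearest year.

At 6%, doubling takes about 70/6 = 11.67 years.

about 12 years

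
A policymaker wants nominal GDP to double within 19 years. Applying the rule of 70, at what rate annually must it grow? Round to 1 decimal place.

70 / 19 ≈ 3.68, so about 3.7% annually.

roughly 3.7%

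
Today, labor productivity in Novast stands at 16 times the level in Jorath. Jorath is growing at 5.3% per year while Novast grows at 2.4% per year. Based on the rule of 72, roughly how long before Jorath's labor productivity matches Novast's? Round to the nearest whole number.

The growth-rate gap is 5.3% − 2.4% = 2.9 percentage points.
So the ratio between them halves every 72/2.9 ≈ 24.83 years.
A 16 times gap closes after 4 halvings: 4 × 24.83 ≈ 99 years.

≈ 99 years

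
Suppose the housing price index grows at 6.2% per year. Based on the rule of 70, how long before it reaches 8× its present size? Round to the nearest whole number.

around 34 years

One doubling takes 70/6.2 = 11.29 years.
Getting to 8× needs 3 doublings: 3 × 11.29 ≈ 34 years.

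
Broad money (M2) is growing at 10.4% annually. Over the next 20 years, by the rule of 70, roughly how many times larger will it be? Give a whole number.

about 8 times

Doubling time ≈ 70/10.4 = 6.73 years.
20/6.73 ≈ 3 doublings, so about 2^3 = 8×.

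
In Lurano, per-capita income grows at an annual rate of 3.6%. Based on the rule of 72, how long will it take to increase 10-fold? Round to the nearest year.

One doubling takes 72/3.6 = 20.00 years.
10× is log₂ 10 ≈ 3.32 doublings, so ≈ 3.32 × 20.00 = 66 years.

66 years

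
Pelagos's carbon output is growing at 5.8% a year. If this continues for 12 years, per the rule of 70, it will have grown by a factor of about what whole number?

2 times

At 5.8% one doubling takes ≈ 12.07 years; 12 years is 1 of them, so ×2.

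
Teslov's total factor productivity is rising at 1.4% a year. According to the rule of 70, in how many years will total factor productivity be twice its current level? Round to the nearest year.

≈ 50 years

Doubling time ≈ 70 / 1.4 = 50.00 years.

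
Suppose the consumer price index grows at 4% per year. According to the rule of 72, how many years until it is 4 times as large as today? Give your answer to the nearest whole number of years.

One doubling takes 72/4 = 18.00 years.
4 = 2^2, so 2 doublings → 36 years.

approximately 36 years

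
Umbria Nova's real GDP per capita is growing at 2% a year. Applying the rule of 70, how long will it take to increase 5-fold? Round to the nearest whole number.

One doubling takes 70/2 = 35.00 years.
Reaching 5× takes log₂(5) ≈ 2.32 doublings.
2.32 × 35.00 ≈ 81 years.

81 years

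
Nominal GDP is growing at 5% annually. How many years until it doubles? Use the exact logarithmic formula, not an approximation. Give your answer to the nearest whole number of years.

14 years

t = ln(2) / ln(1 + 0.05) = 0.6931 / 0.048790 ≈ 14.21.
≈ 14 years.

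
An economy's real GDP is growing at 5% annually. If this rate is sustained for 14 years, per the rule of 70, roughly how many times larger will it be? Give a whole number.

At 5% one doubling takes ≈ 14.00 years; 14 years is 1 of them, so ×2.

about 2 times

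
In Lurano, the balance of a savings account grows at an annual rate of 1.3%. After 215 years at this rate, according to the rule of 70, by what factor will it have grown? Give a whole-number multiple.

Doubling time ≈ 70/1.3 = 53.85 years.
215/53.85 ≈ 4 doublings, so about 2^4 = 16×.

approximately 16 times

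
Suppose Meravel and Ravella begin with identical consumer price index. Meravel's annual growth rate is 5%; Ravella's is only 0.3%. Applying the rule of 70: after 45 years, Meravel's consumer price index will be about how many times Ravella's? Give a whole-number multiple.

8 times

Meravel pulls ahead at 4.7 pp per year, so the ratio doubles every 70/4.7 ≈ 14.89 years.
In 45 years that's 3.02 doublings: 2^3.02 ≈ 8.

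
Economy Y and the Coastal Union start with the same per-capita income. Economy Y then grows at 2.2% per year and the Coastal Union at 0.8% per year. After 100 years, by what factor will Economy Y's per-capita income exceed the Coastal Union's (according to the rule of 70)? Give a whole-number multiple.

Rate gap = 2.2% − 0.8% = 1.4 points.
The ratio doubles every 70/1.4 ≈ 50.00 years.
100/50.00 ≈ 2.00 doublings → ratio ≈ 2^2.00 ≈ 4.

around 4 times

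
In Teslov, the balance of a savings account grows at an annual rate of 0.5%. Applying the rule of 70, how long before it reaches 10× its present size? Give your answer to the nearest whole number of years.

One doubling takes 70/0.5 = 140.00 years.
Reaching 10× takes log₂(10) ≈ 3.32 doublings.
3.32 × 140.00 ≈ 465 years.

≈ 465 years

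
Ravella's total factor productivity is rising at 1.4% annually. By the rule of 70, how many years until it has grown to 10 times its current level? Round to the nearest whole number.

roughly 166 years

Doubling time ≈ 70/1.4 = 50.00 years.
Reaching 10× takes log₂(10) ≈ 3.32 doublings.
3.32 × 50.00 ≈ 166 years.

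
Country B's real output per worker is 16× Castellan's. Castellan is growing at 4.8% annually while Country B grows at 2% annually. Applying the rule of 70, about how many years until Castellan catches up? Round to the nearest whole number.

roughly 100 years

What matters is the difference: 2.8 pp.
Rule of 70 on the gap: the ratio halves every 70/2.8 ≈ 25.00 years.
A 16× gap closes after 4 halvings: 4 × 25.00 ≈ 100 years.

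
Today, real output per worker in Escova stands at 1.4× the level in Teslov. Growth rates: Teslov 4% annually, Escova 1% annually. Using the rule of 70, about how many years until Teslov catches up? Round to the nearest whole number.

approximately 11 years

What matters is the difference: 3 pp.
Rule of 70 on the gap: the ratio halves every 70/3 ≈ 23.33 years.
A 1.4× gap takes log₂(1.4) ≈ 0.49 halvings to close: 0.49 × 23.33 ≈ 11 years.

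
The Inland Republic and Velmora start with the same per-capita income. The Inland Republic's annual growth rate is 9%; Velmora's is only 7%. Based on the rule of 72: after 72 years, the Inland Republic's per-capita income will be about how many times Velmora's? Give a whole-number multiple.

the Inland Republic pulls ahead at 2 pp per year, so the ratio doubles every 72/2 ≈ 36.00 years.
In 72 years that's 2.00 doublings: 2^2.00 ≈ 4.

roughly 4 times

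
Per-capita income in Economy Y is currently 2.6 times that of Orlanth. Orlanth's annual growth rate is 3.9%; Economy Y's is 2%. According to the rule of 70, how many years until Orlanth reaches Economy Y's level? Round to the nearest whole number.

What matters is the difference: 1.9 pp.
Rule of 70 on the gap: the ratio halves every 70/1.9 ≈ 36.84 years.
A 2.6 times gap takes log₂(2.6) ≈ 1.38 halvings to close: 1.38 × 36.84 ≈ 51 years.

around 51 years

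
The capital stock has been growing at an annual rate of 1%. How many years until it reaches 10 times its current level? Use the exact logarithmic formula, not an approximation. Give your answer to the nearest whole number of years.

231 years

t = ln(10) / ln(1 + 0.01) = 2.3026 / 0.009950 ≈ 231.42.
≈ 231 years.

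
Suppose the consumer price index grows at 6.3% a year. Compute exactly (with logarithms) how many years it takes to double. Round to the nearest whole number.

11 years

t = ln(2) / ln(1 + 0.063) = 0.6931 / 0.061095 ≈ 11.34.
≈ 11 years.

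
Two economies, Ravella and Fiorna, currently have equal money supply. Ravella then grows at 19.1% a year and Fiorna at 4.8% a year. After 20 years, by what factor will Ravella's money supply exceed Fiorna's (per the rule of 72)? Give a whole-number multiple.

Only the 14.3-point difference matters.
72/14.3 ≈ 5.03 years per doubling of the ratio; 20 years gives 3.98 doublings, so ≈ 16×.

16 times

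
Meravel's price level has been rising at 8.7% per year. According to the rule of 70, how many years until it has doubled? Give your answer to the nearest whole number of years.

≈ 8 years

At 8.7%, doubling takes about 70/8.7 = 8.05 years.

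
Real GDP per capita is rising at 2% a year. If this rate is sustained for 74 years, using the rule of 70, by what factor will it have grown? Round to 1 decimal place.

Doubles every ≈ 35.00 years (70/2).
74 years is 2.11 doublings; 2^2.11 ≈ 4.3×.

roughly 4.3 times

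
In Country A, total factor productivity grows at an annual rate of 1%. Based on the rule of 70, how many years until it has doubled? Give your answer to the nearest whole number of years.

At 1%, doubling takes about 70/1 = 70.00 years.

≈ 70 years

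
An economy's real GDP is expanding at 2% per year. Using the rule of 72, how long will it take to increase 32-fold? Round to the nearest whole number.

One doubling takes 72/2 = 36.00 years.
32× is 5 doublings, so 5 × 36.00 ≈ 180 years.

about 180 years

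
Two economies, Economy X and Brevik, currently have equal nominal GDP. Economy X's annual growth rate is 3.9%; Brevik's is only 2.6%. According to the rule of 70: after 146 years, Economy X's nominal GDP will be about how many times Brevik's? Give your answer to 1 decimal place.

6.5 times

Rate gap = 3.9% − 2.6% = 1.3 points.
The ratio doubles every 70/1.3 ≈ 53.85 years.
146/53.85 ≈ 2.71 doublings → ratio ≈ 2^2.71 ≈ 6.5.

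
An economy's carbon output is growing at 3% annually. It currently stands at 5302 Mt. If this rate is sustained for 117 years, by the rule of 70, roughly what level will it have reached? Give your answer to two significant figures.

≈ 170000 Mt

It doubles every 70/3 ≈ 23.33 years, so 117 years is 5.02 doublings.
2^5.02 ≈ 32.45; 5302 × 32.45 ≈ 170000 Mt.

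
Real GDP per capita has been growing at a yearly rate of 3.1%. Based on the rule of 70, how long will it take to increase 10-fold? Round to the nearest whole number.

roughly 75 years

Doubling time ≈ 70/3.1 = 22.58 years.
Reaching 10× takes log₂(10) ≈ 3.32 doublings.
3.32 × 22.58 ≈ 75 years.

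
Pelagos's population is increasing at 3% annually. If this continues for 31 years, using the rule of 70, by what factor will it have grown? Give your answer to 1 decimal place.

approximately 2.5 times

Doubles every ≈ 23.33 years (70/3).
31 years is 1.33 doublings; 2^1.33 ≈ 2.5×.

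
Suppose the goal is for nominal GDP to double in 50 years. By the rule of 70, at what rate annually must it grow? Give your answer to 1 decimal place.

roughly 1.4% annually

70 / 50 ≈ 1.40, so about 1.4% annually.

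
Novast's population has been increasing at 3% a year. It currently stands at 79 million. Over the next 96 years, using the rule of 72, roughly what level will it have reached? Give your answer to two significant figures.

approximately 1300 million

Doubling time ≈ 72/3 = 24.00 years.
96 years is 96/24.00 ≈ 4.00 doublings, a factor of 2^4.00 ≈ 16.00.
79 × 16.00 ≈ 1300 million.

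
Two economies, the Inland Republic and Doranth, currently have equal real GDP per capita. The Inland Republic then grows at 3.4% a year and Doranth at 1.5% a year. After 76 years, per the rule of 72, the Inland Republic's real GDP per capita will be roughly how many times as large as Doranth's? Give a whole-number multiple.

roughly 4 times

Rate gap = 3.4% − 1.5% = 1.9 points.
The ratio doubles every 72/1.9 ≈ 37.89 years.
76/37.89 ≈ 2.01 doublings → ratio ≈ 2^2.01 ≈ 4.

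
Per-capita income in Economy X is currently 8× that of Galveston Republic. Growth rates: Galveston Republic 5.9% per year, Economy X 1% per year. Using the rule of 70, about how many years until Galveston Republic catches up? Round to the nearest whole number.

The growth-rate gap is 5.9% − 1% = 4.9 percentage points.
So the ratio between them halves every 70/4.9 ≈ 14.29 years.
An 8× gap closes after 3 halvings: 3 × 14.29 ≈ 43 years.

approximately 43 years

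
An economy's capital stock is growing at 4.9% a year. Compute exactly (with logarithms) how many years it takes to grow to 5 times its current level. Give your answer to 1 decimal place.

33.6 years

t = ln(5) / ln(1 + 0.049) = 1.6094 / 0.047837 ≈ 33.64.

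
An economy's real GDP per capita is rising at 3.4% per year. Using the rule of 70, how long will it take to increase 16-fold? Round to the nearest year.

At 3.4% it doubles every 70/3.4 ≈ 20.59 years.
16 = 2^4, so 4 doublings → 82 years.

roughly 82 years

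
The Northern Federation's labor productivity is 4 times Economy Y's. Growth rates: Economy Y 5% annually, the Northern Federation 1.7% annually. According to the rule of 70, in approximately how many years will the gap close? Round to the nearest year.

approximately 42 years

What matters is the difference: 3.3 pp.
Rule of 70 on the gap: the ratio halves every 70/3.3 ≈ 21.21 years.
A 4 times gap closes after 2 halvings: 2 × 21.21 ≈ 42 years.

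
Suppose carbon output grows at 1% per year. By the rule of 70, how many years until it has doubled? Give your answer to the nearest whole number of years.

around 70 years

Doubling time ≈ 70 / 1 = 70.00 years.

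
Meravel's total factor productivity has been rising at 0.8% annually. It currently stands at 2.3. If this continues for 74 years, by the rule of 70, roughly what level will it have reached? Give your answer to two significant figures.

roughly 4.1

It doubles every 70/0.8 ≈ 87.50 years, so 74 years is 0.85 doublings.
2^0.85 ≈ 1.80; 2.3 × 1.80 ≈ 4.1.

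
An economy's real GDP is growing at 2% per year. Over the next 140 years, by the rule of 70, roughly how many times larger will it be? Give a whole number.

70/2 ≈ 35.00 years per doubling.
140 years fits 4 doublings: 2^4 = 16.

approximately 16 times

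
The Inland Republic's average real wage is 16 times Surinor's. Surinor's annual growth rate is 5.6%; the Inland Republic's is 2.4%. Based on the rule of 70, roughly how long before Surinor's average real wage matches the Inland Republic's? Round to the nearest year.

The growth-rate gap is 5.6% − 2.4% = 3.2 percentage points.
So the ratio between them halves every 70/3.2 ≈ 21.88 years.
A 16 times gap closes after 4 halvings: 4 × 21.88 ≈ 88 years.

about 88 years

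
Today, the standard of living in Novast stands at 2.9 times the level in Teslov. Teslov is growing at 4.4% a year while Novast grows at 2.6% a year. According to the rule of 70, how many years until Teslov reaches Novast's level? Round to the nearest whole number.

around 60 years

Teslov gains on Novast at 4.4% − 2.6% = 1.8 points a year.
At that relative rate the gap halves every 70/1.8 ≈ 38.89 years.
A 2.9 times gap takes log₂(2.9) ≈ 1.54 halvings to close: 1.54 × 38.89 ≈ 60 years.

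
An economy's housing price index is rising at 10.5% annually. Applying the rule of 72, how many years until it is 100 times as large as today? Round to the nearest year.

about 46 years

One doubling takes 72/10.5 = 6.86 years.
Reaching 100× takes log₂(100) ≈ 6.64 doublings.
6.64 × 6.86 ≈ 46 years.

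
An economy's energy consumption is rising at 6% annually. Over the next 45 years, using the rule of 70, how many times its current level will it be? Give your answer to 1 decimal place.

Doubling time ≈ 70/6 = 11.67 years.
45 years / 11.67 ≈ 3.86 doublings → factor 2^3.86 ≈ 14.5.

14.5 times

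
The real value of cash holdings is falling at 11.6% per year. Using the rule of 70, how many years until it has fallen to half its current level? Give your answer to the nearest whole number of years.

around 6 years

Falling at 11.6%, it halves about every 70/11.6 = 6.03 years.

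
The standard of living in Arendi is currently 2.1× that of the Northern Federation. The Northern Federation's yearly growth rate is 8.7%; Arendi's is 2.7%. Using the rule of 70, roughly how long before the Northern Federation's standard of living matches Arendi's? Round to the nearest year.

What matters is the difference: 6 pp.
Rule of 70 on the gap: the ratio halves every 70/6 ≈ 11.67 years.
A 2.1× gap takes log₂(2.1) ≈ 1.07 halvings to close: 1.07 × 11.67 ≈ 12 years.

12 years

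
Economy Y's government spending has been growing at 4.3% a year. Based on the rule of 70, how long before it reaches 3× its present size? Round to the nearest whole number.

about 26 years

At 4.3% it doubles every 70/4.3 ≈ 16.28 years.
3× is log₂ 3 ≈ 1.58 doublings, so ≈ 1.58 × 16.28 = 26 years.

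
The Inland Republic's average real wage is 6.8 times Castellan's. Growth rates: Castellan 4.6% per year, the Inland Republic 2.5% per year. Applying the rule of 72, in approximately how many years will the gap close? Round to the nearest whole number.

about 95 years

The growth-rate gap is 4.6% − 2.5% = 2.1 percentage points.
So the ratio between them halves every 72/2.1 ≈ 34.29 years.
A 6.8 times gap takes log₂(6.8) ≈ 2.77 halvings to close: 2.77 × 34.29 ≈ 95 years.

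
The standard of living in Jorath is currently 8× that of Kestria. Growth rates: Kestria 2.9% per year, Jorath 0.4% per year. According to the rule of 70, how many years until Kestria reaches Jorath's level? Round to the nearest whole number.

The growth-rate gap is 2.9% − 0.4% = 2.5 percentage points.
So the ratio between them halves every 70/2.5 ≈ 28.00 years.
An 8× gap closes after 3 halvings: 3 × 28.00 ≈ 84 years.

approximately 84 years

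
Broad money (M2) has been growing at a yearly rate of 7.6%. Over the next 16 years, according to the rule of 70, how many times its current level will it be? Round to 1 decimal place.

around 3.3 times

Doubles every ≈ 9.21 years (70/7.6).
16 years is 1.74 doublings; 2^1.74 ≈ 3.3×.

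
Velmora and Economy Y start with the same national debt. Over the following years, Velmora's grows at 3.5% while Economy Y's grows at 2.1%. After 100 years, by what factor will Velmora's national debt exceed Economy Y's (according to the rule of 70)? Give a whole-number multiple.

roughly 4 times

Rate gap = 3.5% − 2.1% = 1.4 points.
The ratio doubles every 70/1.4 ≈ 50.00 years.
100/50.00 ≈ 2.00 doublings → ratio ≈ 2^2.00 ≈ 4.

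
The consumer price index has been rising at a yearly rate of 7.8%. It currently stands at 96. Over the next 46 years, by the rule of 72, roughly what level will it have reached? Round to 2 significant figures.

It doubles every 72/7.8 ≈ 9.23 years, so 46 years is 4.98 doublings.
2^4.98 ≈ 31.56; 96 × 31.56 ≈ 3000.

roughly 3000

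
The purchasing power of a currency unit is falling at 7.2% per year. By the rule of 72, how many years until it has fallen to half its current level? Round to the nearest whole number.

10 years

The rule works in reverse for decay: 72/7.2 ≈ 10.00 years to halve.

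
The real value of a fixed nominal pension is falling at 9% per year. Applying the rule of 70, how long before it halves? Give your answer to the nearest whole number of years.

roughly 8 years

Falling at 9%, it halves about every 70/9 = 7.78 years.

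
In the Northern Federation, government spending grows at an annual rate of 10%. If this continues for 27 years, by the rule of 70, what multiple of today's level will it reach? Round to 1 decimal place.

Doubles every ≈ 7.00 years (70/10).
27 years is 3.86 doublings; 2^3.86 ≈ 14.5×.

roughly 14.5 times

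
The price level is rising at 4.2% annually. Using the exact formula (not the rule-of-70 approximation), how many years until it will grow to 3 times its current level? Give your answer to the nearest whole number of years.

27 years

t = ln(3) / ln(1 + 0.042) = 1.0986 / 0.041142 ≈ 26.70.
≈ 27 years.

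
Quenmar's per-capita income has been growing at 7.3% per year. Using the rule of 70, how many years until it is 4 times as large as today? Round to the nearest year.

≈ 19 years

One doubling takes 70/7.3 = 9.59 years.
4 = 2^2, so 2 doublings → 19 years.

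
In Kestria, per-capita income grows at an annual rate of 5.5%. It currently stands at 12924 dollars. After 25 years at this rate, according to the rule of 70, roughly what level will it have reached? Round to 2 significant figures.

Doubling time ≈ 70/5.5 = 12.73 years.
25 years is 25/12.73 ≈ 1.96 doublings, a factor of 2^1.96 ≈ 3.89.
12924 × 3.89 ≈ 50000 dollars.

50000 dollars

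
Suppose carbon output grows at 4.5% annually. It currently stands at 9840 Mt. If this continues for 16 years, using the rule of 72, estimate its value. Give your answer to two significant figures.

roughly 20000 Mt

Doubling time ≈ 72/4.5 = 16.00 years.
16 years is 16/16.00 ≈ 1.00 doublings, a factor of 2^1.00 ≈ 2.00.
9840 × 2.00 ≈ 20000 Mt.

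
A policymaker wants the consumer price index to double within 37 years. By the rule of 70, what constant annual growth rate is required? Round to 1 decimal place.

70 / 37 ≈ 1.89, so about 1.9% a year.

about 1.9% a year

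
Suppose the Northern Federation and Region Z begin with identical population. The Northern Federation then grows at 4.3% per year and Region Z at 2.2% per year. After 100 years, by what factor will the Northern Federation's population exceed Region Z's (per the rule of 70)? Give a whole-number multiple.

Rate gap = 4.3% − 2.2% = 2.1 points.
The ratio doubles every 70/2.1 ≈ 33.33 years.
100/33.33 ≈ 3.00 doublings → ratio ≈ 2^3.00 ≈ 8.

≈ 8 times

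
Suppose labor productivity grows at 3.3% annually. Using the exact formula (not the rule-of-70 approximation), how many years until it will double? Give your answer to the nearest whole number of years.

21 years

t = ln(2) / ln(1 + 0.033) = 0.6931 / 0.032467 ≈ 21.35.
≈ 21 years.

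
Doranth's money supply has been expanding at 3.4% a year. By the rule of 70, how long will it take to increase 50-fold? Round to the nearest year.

approximately 116 years

Doubling time ≈ 70/3.4 = 20.59 years.
50× is log₂ 50 ≈ 5.64 doublings, so ≈ 5.64 × 20.59 = 116 years.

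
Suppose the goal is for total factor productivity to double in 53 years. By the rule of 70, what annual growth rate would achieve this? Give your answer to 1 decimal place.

approximately 1.3% a year

70 / 53 ≈ 1.32, so about 1.3% a year.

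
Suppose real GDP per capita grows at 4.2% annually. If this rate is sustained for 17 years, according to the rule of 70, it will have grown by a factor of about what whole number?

70/4.2 ≈ 16.67 years per doubling.
17 years fits 1 doubling: 2^1 = 2.

roughly 2 times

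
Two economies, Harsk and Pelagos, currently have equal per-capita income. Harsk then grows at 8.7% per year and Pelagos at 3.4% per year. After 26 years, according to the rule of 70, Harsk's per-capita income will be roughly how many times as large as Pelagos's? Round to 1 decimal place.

roughly 3.9 times

Harsk pulls ahead at 5.3 pp per year, so the ratio doubles every 70/5.3 ≈ 13.21 years.
In 26 years that's 1.97 doublings: 2^1.97 ≈ 3.9.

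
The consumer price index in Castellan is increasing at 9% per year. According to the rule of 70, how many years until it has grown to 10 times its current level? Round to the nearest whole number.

At 9% it doubles every 70/9 ≈ 7.78 years.
10× is log₂ 10 ≈ 3.32 doublings, so ≈ 3.32 × 7.78 = 26 years.

about 26 years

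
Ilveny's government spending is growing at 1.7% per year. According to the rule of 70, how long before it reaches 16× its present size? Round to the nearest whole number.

Doubling time ≈ 70/1.7 = 41.18 years.
Getting to 16× needs 4 doublings: 4 × 41.18 ≈ 165 years.

around 165 years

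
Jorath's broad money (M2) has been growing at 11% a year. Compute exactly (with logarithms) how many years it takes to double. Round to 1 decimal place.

6.6 years

t = ln(2) / ln(1 + 0.11) = 0.6931 / 0.104360 ≈ 6.64.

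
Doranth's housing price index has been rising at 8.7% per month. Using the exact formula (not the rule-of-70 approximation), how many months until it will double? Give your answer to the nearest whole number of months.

8 months

t = ln(2) / ln(1 + 0.087) = 0.6931 / 0.083422 ≈ 8.31.
≈ 8 months.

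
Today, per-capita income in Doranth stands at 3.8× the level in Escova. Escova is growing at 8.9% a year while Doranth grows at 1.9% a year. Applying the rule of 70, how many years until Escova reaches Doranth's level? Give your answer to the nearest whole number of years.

Escova gains on Doranth at 8.9% − 1.9% = 7 points a year.
At that relative rate the gap halves every 70/7 ≈ 10.00 years.
A 3.8× gap takes log₂(3.8) ≈ 1.93 halvings to close: 1.93 × 10.00 ≈ 19 years.

around 19 years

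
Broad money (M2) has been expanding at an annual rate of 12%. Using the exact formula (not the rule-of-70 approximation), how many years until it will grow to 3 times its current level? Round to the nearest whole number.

t = ln(3) / ln(1 + 0.12) = 1.0986 / 0.113329 ≈ 9.69.
≈ 10 years.

10 years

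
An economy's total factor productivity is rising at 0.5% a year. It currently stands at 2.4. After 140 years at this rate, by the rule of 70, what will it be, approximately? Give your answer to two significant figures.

Doubling time ≈ 70/0.5 = 140.00 years.
140 years is 140/140.00 ≈ 1.00 doublings, a factor of 2^1.00 ≈ 2.00.
2.4 × 2.00 ≈ 4.8.

roughly 4.8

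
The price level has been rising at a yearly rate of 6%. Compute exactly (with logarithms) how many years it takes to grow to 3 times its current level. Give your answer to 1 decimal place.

18.9 years

t = ln(3) / ln(1 + 0.06) = 1.0986 / 0.058269 ≈ 18.85.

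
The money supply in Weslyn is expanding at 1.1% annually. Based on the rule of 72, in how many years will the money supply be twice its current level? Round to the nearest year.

approximately 65 years

Doubling time ≈ 72 / 1.1 = 65.45 years.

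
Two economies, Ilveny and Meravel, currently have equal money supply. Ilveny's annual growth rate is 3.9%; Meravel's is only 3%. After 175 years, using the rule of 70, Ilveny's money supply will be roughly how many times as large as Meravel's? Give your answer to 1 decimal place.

about 4.8 times

Rate gap = 3.9% − 3% = 0.9 points.
The ratio doubles every 70/0.9 ≈ 77.78 years.
175/77.78 ≈ 2.25 doublings → ratio ≈ 2^2.25 ≈ 4.8.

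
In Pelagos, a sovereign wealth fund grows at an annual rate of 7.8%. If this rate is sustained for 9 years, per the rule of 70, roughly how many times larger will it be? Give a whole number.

Doubling time ≈ 70/7.8 = 8.97 years.
9/8.97 ≈ 1 doubling, so about 2^1 = 2×.

roughly 2 times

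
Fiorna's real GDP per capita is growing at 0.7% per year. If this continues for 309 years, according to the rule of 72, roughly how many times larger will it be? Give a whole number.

At 0.7% one doubling takes ≈ 102.86 years; 309 years is 3 of them, so ×8.

roughly 8 times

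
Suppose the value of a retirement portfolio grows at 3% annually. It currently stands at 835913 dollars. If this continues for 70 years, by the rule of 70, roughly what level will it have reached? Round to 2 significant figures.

It doubles every 70/3 ≈ 23.33 years, so 70 years is 3.00 doublings.
2^3.00 ≈ 8.00; 835913 × 8.00 ≈ 6700000 dollars.

6700000 dollars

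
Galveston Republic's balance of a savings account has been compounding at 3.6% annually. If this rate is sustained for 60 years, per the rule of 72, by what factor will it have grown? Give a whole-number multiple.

about 8 times

At 3.6% one doubling takes ≈ 20.00 years; 60 years is 3 of them, so ×8.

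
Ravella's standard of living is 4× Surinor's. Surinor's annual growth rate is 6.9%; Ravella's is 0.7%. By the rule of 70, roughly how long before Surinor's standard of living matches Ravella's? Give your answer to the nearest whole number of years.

approximately 23 years

The growth-rate gap is 6.9% − 0.7% = 6.2 percentage points.
So the ratio between them halves every 70/6.2 ≈ 11.29 years.
A 4× gap closes after 2 halvings: 2 × 11.29 ≈ 23 years.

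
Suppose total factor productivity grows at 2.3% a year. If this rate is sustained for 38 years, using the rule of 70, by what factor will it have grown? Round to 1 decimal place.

Doubling time ≈ 70/2.3 = 30.43 years.
38 years / 30.43 ≈ 1.25 doublings → factor 2^1.25 ≈ 2.4.

2.4 times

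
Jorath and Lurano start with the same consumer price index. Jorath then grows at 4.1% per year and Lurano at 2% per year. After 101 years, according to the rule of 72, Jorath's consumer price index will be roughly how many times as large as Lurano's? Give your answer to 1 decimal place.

Rate gap = 4.1% − 2% = 2.1 points.
The ratio doubles every 72/2.1 ≈ 34.29 years.
101/34.29 ≈ 2.95 doublings → ratio ≈ 2^2.95 ≈ 7.7.

around 7.7 times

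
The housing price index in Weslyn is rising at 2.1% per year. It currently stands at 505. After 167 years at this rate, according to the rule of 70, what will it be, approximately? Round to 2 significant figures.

Doubling time ≈ 70/2.1 = 33.33 years.
167 years is 167/33.33 ≈ 5.01 doublings, a factor of 2^5.01 ≈ 32.22.
505 × 32.22 ≈ 16000.

roughly 16000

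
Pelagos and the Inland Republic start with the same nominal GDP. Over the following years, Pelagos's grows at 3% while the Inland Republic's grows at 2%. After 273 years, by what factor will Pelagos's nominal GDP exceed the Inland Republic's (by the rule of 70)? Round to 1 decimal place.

about 14.9 times

Only the 1-point difference matters.
70/1 ≈ 70.00 years per doubling of the ratio; 273 years gives 3.90 doublings, so ≈ 14.9×.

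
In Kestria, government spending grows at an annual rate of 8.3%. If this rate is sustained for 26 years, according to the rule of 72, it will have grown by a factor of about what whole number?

Doubling time ≈ 72/8.3 = 8.67 years.
26/8.67 ≈ 3 doublings, so about 2^3 = 8×.

roughly 8 times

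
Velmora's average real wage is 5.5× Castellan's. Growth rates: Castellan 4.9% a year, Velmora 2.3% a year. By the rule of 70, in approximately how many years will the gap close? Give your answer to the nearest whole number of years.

The growth-rate gap is 4.9% − 2.3% = 2.6 percentage points.
So the ratio between them halves every 70/2.6 ≈ 26.92 years.
A 5.5× gap takes log₂(5.5) ≈ 2.46 halvings to close: 2.46 × 26.92 ≈ 66 years.

roughly 66 years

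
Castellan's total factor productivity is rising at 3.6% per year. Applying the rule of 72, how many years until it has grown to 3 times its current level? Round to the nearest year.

roughly 32 years

One doubling takes 72/3.6 = 20.00 years.
3× is log₂ 3 ≈ 1.58 doublings, so ≈ 1.58 × 20.00 = 32 years.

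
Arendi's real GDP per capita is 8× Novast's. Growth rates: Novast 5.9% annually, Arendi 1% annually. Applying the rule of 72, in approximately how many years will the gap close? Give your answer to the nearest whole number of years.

What matters is the difference: 4.9 pp.
Rule of 72 on the gap: the ratio halves every 72/4.9 ≈ 14.69 years.
An 8× gap closes after 3 halvings: 3 × 14.69 ≈ 44 years.

around 44 years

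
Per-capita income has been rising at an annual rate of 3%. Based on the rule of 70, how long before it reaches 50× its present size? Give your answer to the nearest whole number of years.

One doubling takes 70/3 = 23.33 years.
Reaching 50× takes log₂(50) ≈ 5.64 doublings.
5.64 × 23.33 ≈ 132 years.

roughly 132 years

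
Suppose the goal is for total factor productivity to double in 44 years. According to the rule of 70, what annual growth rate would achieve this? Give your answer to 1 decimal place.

roughly 1.6%

70 / 44 ≈ 1.59, so about 1.6% annually.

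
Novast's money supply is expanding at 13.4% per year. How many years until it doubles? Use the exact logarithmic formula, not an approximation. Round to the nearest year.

t = ln(2) / ln(1 + 0.134) = 0.6931 / 0.125751 ≈ 5.51.
≈ 6 years.

6 years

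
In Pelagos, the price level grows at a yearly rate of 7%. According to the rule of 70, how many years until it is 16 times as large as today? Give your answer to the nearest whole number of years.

Doubling time ≈ 70/7 = 10.00 years.
16× is 4 doublings, so 4 × 10.00 ≈ 40 years.

about 40 years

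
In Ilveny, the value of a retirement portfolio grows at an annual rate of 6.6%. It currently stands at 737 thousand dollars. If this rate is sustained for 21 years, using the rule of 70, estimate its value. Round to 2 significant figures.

around 2900 thousand dollars

It doubles every 70/6.6 ≈ 10.61 years, so 21 years is 1.98 doublings.
2^1.98 ≈ 3.94; 737 × 3.94 ≈ 2900 thousand dollars.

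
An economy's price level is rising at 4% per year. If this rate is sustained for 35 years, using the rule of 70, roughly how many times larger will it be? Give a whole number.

Doubling time ≈ 70/4 = 17.50 years.
35/17.50 ≈ 2 doublings, so about 2^2 = 4×.

approximately 4 times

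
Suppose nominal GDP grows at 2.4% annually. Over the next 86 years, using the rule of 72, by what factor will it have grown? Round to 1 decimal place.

roughly 7.3 times

Doubles every ≈ 30.00 years (72/2.4).
86 years is 2.87 doublings; 2^2.87 ≈ 7.3×.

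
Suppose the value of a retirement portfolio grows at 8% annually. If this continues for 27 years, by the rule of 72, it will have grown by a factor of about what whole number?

At 8% one doubling takes ≈ 9.00 years; 27 years is 3 of them, so ×8.

≈ 8 times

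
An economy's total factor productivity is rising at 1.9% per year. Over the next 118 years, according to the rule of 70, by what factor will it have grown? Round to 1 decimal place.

around 9.2 times

Doubles every ≈ 36.84 years (70/1.9).
118 years is 3.20 doublings; 2^3.20 ≈ 9.2×.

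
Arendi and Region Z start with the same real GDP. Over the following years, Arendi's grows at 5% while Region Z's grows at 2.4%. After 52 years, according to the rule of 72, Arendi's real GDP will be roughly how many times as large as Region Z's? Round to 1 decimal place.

≈ 3.7 times

Arendi pulls ahead at 2.6 pp per year, so the ratio doubles every 72/2.6 ≈ 27.69 years.
In 52 years that's 1.88 doublings: 2^1.88 ≈ 3.7.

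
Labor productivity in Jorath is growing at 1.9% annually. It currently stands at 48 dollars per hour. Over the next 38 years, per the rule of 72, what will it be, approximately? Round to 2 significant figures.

96 dollars per hour

It doubles every 72/1.9 ≈ 37.89 years, so 38 years is 1.00 doublings.
2^1.00 ≈ 2.00; 48 × 2.00 ≈ 96 dollars per hour.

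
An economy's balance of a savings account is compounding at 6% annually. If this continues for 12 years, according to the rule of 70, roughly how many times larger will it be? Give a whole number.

about 2 times

70/6 ≈ 11.67 years per doubling.
12 years fits 1 doubling: 2^1 = 2.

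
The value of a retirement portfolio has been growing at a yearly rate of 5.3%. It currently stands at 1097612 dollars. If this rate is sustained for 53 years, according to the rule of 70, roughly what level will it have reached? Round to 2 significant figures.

approximately 18000000 dollars

Doubling time ≈ 70/5.3 = 13.21 years.
53 years is 53/13.21 ≈ 4.01 doublings, a factor of 2^4.01 ≈ 16.11.
1097612 × 16.11 ≈ 18000000 dollars.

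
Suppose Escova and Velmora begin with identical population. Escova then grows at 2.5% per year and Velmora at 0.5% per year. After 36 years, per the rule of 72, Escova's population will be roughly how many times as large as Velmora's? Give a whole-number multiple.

about 2 times

Rate gap = 2.5% − 0.5% = 2 points.
The ratio doubles every 72/2 ≈ 36.00 years.
36/36.00 ≈ 1.00 doublings → ratio ≈ 2^1.00 ≈ 2.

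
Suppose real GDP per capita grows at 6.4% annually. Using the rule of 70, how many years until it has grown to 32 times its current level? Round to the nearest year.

At 6.4% it doubles every 70/6.4 ≈ 10.94 years.
32× is 5 doublings, so 5 × 10.94 ≈ 55 years.

approximately 55 years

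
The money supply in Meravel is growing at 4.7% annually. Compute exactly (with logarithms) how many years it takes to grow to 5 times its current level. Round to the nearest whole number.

t = ln(5) / ln(1 + 0.047) = 1.6094 / 0.045929 ≈ 35.04.
≈ 35 years.

35 years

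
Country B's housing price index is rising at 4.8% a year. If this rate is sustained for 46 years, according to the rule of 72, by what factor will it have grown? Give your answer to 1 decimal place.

around 8.4 times

Doubles every ≈ 15.00 years (72/4.8).
46 years is 3.07 doublings; 2^3.07 ≈ 8.4×.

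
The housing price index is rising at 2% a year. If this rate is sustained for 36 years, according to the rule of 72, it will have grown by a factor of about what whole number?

At 2% one doubling takes ≈ 36.00 years; 36 years is 1 of them, so ×2.

approximately 2 times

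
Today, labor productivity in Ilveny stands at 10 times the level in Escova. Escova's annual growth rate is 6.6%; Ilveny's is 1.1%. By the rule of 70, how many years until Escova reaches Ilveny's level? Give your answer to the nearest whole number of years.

approximately 42 years

Escova gains on Ilveny at 6.6% − 1.1% = 5.5 points a year.
At that relative rate the gap halves every 70/5.5 ≈ 12.73 years.
A 10 times gap takes log₂(10) ≈ 3.32 halvings to close: 3.32 × 12.73 ≈ 42 years.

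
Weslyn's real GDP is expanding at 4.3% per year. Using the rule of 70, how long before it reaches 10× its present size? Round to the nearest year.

54 years

One doubling takes 70/4.3 = 16.28 years.
10× is log₂ 10 ≈ 3.32 doublings, so ≈ 3.32 × 16.28 = 54 years.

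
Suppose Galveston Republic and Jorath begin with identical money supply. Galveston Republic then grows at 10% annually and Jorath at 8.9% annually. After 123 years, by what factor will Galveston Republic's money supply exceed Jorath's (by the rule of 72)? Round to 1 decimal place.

Rate gap = 10% − 8.9% = 1.1 points.
The ratio doubles every 72/1.1 ≈ 65.45 years.
123/65.45 ≈ 1.88 doublings → ratio ≈ 2^1.88 ≈ 3.7.

about 3.7 times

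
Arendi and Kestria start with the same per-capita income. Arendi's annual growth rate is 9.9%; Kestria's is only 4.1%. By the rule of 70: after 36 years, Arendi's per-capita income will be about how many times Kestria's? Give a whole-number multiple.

Arendi pulls ahead at 5.8 pp per year, so the ratio doubles every 70/5.8 ≈ 12.07 years.
In 36 years that's 2.98 doublings: 2^2.98 ≈ 8.

about 8 times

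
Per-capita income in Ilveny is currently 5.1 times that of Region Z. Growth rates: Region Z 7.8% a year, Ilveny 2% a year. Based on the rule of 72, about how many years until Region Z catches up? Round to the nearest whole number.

around 29 years

The growth-rate gap is 7.8% − 2% = 5.8 percentage points.
So the ratio between them halves every 72/5.8 ≈ 12.41 years.
A 5.1 times gap takes log₂(5.1) ≈ 2.35 halvings to close: 2.35 × 12.41 ≈ 29 years.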